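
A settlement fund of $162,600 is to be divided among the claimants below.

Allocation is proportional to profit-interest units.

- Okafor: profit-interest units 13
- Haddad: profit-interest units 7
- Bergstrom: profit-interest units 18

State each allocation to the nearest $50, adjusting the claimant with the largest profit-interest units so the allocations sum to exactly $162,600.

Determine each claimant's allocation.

Combined profit-interest units = 13 + 7 + 18 = 38.
Proportional shares: Okafor 55,626.32; Haddad 29,952.63; Bergstrom 77,021.05.
After rounding ($50): Okafor $55,650; Haddad $29,950; Bergstrom $77,000. Sum = $162,600.
Rounded total matches; no reconciliation needed.

Okafor: $55,650 · Haddad: $29,950 · Bergstrom: $77,000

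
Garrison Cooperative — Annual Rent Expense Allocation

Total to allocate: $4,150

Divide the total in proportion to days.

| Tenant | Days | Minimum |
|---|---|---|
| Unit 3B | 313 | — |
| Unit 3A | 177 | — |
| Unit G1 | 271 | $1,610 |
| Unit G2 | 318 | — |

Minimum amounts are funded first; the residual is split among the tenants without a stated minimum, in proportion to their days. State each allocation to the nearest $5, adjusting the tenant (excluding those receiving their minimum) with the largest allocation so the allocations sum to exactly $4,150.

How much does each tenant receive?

Guaranteed amounts: Unit G1 $1,610. Residual $2,540.
Residual split over remaining days 808: Unit 3B 983.94 → $985; Unit 3A 556.41 → $555; Unit G2 999.65 → $1,000.

Unit 3B: $985 · Unit 3A: $555 · Unit G1: $1,610 · Unit G2: $1,000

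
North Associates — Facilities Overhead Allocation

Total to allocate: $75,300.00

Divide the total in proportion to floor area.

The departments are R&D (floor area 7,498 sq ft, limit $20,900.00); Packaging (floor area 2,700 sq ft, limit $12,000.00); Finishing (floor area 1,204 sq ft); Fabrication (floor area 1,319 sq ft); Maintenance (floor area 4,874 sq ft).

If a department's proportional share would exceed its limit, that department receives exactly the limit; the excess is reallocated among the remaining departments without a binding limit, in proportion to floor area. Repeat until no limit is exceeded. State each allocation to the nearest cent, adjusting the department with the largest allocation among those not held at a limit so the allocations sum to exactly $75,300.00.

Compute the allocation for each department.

R&D: $20,900.00 | Packaging: $12,000.00 | Finishing: $6,901.39 | Fabrication: $7,560.58 | Maintenance: $27,938.03

Combined floor area = 17,595.
Unconstrained shares: R&D 32,088.6275; Packaging 11,554.9872; Finishing 5,152.6684; Fabrication 5,644.8252; Maintenance 20,858.8917.
Held at cap: R&D ($20,900.00); residual $54,400.00 reallocated over remaining floor area 10,097.
Held at cap: Packaging ($12,000.00); residual $42,400.00 reallocated over remaining floor area 7,397.
Redistributed shares: Finishing 6,901.3925 → $6,901.39; Fabrication 7,560.5786 → $7,560.58; Maintenance 27,938.0289 → $27,938.03.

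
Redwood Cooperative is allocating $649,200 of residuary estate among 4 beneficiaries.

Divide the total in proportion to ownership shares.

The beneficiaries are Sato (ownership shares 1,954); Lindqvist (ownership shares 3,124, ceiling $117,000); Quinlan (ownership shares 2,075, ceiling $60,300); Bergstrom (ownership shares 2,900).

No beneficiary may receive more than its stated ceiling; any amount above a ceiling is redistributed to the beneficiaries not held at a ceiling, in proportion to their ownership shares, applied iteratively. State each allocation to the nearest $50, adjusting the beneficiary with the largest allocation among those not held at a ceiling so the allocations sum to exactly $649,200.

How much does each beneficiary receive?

Total ownership shares = 10,053.
Proportional shares (ignoring caps): Sato 126,184.90; Lindqvist 201,740.85; Quinlan 133,998.81; Bergstrom 187,275.44.
Capped: Lindqvist ($117,000), Quinlan ($60,300); balance $471,900 reallocated over remaining ownership shares 4,854.
Remaining shares: Sato 189,965.51 → $189,950; Bergstrom 281,934.49 → $281,950.

Sato: $189,950; Lindqvist: $117,000; Quinlan: $60,300; Bergstrom: $281,950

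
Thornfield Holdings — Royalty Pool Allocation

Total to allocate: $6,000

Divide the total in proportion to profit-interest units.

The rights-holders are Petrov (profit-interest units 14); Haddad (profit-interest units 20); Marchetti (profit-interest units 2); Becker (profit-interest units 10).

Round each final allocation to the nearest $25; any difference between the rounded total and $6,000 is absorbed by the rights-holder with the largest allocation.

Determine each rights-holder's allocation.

Sum of profit-interest units: 46.
Unrounded shares: Petrov 14/46 × $6,000 = 1,826.09; Haddad 20/46 × $6,000 = 2,608.70; Marchetti 2/46 × $6,000 = 260.87; Becker 10/46 × $6,000 = 1,304.35.
At nearest $25: Petrov $1,825; Haddad $2,600; Marchetti $250; Becker $1,300. Sum = $5,975.
Difference $6,000 − $5,975 = +$25 applied to largest allocation (Haddad): Haddad becomes $2,625.

Petrov: $1,825; Haddad: $2,625; Marchetti: $250; Becker: $1,300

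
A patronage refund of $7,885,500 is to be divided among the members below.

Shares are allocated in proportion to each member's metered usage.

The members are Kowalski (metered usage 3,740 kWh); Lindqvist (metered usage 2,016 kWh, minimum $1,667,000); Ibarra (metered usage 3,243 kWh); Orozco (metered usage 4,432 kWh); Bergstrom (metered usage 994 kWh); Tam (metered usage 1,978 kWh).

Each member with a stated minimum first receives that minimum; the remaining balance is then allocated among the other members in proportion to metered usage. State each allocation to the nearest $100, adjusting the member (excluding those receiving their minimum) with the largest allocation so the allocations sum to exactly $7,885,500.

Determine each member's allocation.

Minimums first: Lindqvist $1,667,000. Residual $6,218,500.
Residual split over remaining metered usage 14,387: Kowalski 1,616,542.02 → $1,616,500; Ibarra 1,401,723.47 → $1,401,700; Orozco 1,915,645.51 → $1,915,600; Bergstrom 429,637.10 → $429,600; Tam 854,951.90 → $855,000.
Rounding difference +$100 applied to Orozco → $1,915,700.

Kowalski: $1,616,500 · Lindqvist: $1,667,000 · Ibarra: $1,401,700 · Orozco: $1,915,700 · Bergstrom: $429,600 · Tam: $855,000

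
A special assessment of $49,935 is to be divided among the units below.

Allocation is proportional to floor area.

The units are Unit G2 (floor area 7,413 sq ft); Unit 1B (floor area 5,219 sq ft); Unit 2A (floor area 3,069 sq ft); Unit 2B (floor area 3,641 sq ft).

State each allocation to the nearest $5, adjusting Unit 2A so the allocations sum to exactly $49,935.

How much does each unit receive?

Unit G2: $19,140 | Unit 1B: $13,475 | Unit 2A: $7,920 | Unit 2B: $9,400

Total floor area = 19,342.
Unrounded shares: Unit G2 7,413/19,342 × $49,935 = 19,138.05; Unit 1B 5,219/19,342 × $49,935 = 13,473.83; Unit 2A 3,069/19,342 × $49,935 = 7,923.20; Unit 2B 3,641/19,342 × $49,935 = 9,399.92.
Rounded to nearest $5: Unit G2 $19,140; Unit 1B $13,475; Unit 2A $7,925; Unit 2B $9,400. Sum = $49,940.
Difference $49,935 − $49,940 = −$5 applied to Unit 2A: Unit 2A becomes $7,920.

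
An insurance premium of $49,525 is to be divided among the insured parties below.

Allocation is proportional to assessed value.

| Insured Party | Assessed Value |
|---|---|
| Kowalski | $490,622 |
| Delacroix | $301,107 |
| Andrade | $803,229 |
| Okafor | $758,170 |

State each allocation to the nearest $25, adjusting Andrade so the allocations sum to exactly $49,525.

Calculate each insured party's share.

Kowalski: $10,325 · Delacroix: $6,325 · Andrade: $16,925 · Okafor: $15,950

Sum of assessed value: 2,353,128.
Pro-rata amounts: Kowalski 490,622/2,353,128 × $49,525 = 10,325.85; Delacroix 301,107/2,353,128 × $49,525 = 6,337.23; Andrade 803,229/2,353,128 × $49,525 = 16,905.12; Okafor 758,170/2,353,128 × $49,525 = 15,956.79.
Rounded to nearest $25: Kowalski $10,325; Delacroix $6,325; Andrade $16,900; Okafor $15,950. Sum = $49,500.
Difference $49,525 − $49,500 = +$25 applied to Andrade: Andrade becomes $16,925.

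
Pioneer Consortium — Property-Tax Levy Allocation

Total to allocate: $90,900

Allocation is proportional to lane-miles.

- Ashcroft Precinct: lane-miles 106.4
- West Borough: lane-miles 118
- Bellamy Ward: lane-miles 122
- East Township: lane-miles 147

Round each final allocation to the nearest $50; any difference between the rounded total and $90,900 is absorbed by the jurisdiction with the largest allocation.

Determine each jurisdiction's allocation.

Lane-miles total: 493.4.
Proportional shares: Ashcroft Precinct 106.4/493.4 × $90,900 = 19,602.27; West Borough 118/493.4 × $90,900 = 21,739.36; Bellamy Ward 122/493.4 × $90,900 = 22,476.29; East Township 147/493.4 × $90,900 = 27,082.08.
At nearest $50: Ashcroft Precinct $19,600; West Borough $21,750; Bellamy Ward $22,500; East Township $27,100. Sum = $90,950.
Difference $90,900 − $90,950 = −$50 applied to largest allocation (East Township): East Township becomes $27,050.

Ashcroft Precinct: $19,600; West Borough: $21,750; Bellamy Ward: $22,500; East Township: $27,050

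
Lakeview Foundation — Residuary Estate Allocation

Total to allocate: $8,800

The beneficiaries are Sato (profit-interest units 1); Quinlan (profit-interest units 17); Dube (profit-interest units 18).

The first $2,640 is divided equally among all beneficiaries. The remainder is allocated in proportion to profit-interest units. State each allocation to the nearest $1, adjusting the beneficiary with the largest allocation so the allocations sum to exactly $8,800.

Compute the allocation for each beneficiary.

First tranche $2,640 split equally: $880 each.
Remainder $6,160 by profit-interest units (total 36): Sato 171.11 → $171; Quinlan 2,908.89 → $2,909; Dube 3,080.00 → $3,080.
Totals: Sato $880 + $171 = $1,051; Quinlan $880 + $2,909 = $3,789; Dube $880 + $3,080 = $3,960.

Sato: $1,051 | Quinlan: $3,789 | Dube: $3,960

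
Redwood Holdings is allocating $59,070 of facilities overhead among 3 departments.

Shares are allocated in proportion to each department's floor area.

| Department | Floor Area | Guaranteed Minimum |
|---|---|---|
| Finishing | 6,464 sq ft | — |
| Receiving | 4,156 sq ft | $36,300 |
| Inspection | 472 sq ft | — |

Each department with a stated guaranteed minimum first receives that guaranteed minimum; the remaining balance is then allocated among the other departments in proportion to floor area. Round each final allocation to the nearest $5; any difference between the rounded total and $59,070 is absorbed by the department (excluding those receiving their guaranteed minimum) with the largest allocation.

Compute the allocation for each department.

Finishing: $21,220 · Receiving: $36,300 · Inspection: $1,550

Guaranteed amounts: Receiving $36,300. Balance $22,770.
Balance split over remaining floor area 6,936: Finishing 21,220.48 → $21,220; Inspection 1,549.52 → $1,550.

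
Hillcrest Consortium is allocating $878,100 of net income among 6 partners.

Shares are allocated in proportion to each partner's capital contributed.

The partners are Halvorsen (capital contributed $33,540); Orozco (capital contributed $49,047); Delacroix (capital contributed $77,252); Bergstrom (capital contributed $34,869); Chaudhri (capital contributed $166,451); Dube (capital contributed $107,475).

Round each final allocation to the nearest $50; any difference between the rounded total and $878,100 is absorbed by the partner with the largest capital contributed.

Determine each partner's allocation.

Total capital contributed = 468,634.
Pro-rata amounts: Halvorsen 33,540/468,634 × $878,100 = 62,845.36; Orozco 49,047/468,634 × $878,100 = 91,901.51; Delacroix 77,252/468,634 × $878,100 = 144,750.45; Bergstrom 34,869/468,634 × $878,100 = 65,335.57; Chaudhri 166,451/468,634 × $878,100 = 311,886.51; Dube 107,475/468,634 × $878,100 = 201,380.60.
At nearest $50: Halvorsen $62,850; Orozco $91,900; Delacroix $144,750; Bergstrom $65,350; Chaudhri $311,900; Dube $201,400. Sum = $878,150.
Difference $878,100 − $878,150 = −$50 applied to largest capital contributed (Chaudhri): Chaudhri becomes $311,850.

Halvorsen: $62,850; Orozco: $91,900; Delacroix: $144,750; Bergstrom: $65,350; Chaudhri: $311,850; Dube: $201,400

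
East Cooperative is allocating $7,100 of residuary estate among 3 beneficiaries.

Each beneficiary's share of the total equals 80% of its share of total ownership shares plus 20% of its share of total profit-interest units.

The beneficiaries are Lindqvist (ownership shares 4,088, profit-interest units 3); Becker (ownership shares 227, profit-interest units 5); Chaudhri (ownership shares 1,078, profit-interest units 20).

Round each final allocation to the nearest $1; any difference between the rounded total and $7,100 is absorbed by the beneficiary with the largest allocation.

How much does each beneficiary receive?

Lindqvist: $4,457 · Becker: $493 · Chaudhri: $2,150

Totals — ownership shares 5,393, profit-interest units 28.
Combined weights (80% ownership shares + 20% profit-interest units): Lindqvist 0.6278; Becker 0.0694; Chaudhri 0.3028.
Unrounded shares: Lindqvist 4,457.69; Becker 492.65; Chaudhri 2,149.65.
Rounded to nearest $1: Lindqvist $4,458; Becker $493; Chaudhri $2,150. Sum = $7,101.
Difference $7,100 − $7,101 = −$1 applied to largest allocation (Lindqvist): Lindqvist becomes $4,457.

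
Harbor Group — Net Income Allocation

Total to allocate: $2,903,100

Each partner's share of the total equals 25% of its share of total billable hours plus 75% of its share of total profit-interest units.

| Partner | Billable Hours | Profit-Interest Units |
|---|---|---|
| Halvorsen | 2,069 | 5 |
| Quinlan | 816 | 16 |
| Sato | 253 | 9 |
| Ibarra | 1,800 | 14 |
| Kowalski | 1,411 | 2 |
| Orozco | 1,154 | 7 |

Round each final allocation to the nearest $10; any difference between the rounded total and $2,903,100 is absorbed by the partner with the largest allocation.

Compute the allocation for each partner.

Billable hours total 7,503; profit-interest units total 53.
Composite weights (25% billable hours + 75% profit-interest units): Halvorsen 0.1397; Quinlan 0.2536; Sato 0.1358; Ibarra 0.2581; Kowalski 0.0753; Orozco 0.1375.
Unrounded shares: Halvorsen 405,545.09; Quinlan 736,238.41; Sato 394,207.45; Ibarra 749,258.81; Kowalski 218,651.08; Orozco 399,199.16.
Rounded to nearest $10: Halvorsen $405,550; Quinlan $736,240; Sato $394,210; Ibarra $749,260; Kowalski $218,650; Orozco $399,200. Sum = $2,903,110.
Difference $2,903,100 − $2,903,110 = −$10 applied to largest allocation (Ibarra): Ibarra becomes $749,250.

Halvorsen: $405,550 · Quinlan: $736,240 · Sato: $394,210 · Ibarra: $749,250 · Kowalski: $218,650 · Orozco: $399,200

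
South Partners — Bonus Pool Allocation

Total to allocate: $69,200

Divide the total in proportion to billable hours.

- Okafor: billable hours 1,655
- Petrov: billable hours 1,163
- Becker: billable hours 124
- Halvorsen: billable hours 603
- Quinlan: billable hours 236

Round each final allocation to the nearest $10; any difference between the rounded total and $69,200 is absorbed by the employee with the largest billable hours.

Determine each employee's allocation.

Okafor: $30,280 · Petrov: $21,290 · Becker: $2,270 · Halvorsen: $11,040 · Quinlan: $4,320

Billable hours total: 3,781.
Raw shares: Okafor 1,655/3,781 × $69,200 = 30,289.87; Petrov 1,163/3,781 × $69,200 = 21,285.27; Becker 124/3,781 × $69,200 = 2,269.45; Halvorsen 603/3,781 × $69,200 = 11,036.13; Quinlan 236/3,781 × $69,200 = 4,319.28.
After rounding ($10): Okafor $30,290; Petrov $21,290; Becker $2,270; Halvorsen $11,040; Quinlan $4,320. Sum = $69,210.
Difference $69,200 − $69,210 = −$10 applied to largest billable hours (Okafor): Okafor becomes $30,280.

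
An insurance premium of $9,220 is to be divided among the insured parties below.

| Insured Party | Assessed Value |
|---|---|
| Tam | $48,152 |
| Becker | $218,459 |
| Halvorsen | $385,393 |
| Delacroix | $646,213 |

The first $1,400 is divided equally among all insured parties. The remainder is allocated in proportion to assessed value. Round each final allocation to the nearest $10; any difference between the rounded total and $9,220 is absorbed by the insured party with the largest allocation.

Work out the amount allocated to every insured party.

Equal tier: $1,400 ÷ 4 = $350 apiece.
Remainder $7,820 by assessed value (total 1,298,217): Tam 290.05 → $290; Becker 1,315.92 → $1,320; Halvorsen 2,321.47 → $2,320; Delacroix 3,892.56 → $3,890.
Totals: Tam $350 + $290 = $640; Becker $350 + $1,320 = $1,670; Halvorsen $350 + $2,320 = $2,670; Delacroix $350 + $3,890 = $4,240.

Tam: $640; Becker: $1,670; Halvorsen: $2,670; Delacroix: $4,240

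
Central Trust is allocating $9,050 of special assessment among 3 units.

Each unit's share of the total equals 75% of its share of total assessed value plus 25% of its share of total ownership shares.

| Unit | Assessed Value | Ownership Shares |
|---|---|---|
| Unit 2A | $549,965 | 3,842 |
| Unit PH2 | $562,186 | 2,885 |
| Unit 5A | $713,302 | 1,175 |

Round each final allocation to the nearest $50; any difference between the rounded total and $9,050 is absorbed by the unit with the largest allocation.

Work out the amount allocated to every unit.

Unit 2A: $3,150 | Unit PH2: $2,900 | Unit 5A: $3,000

Assessed value total 1,825,453; ownership shares total 7,902.
Combined weights (75% assessed value + 25% ownership shares): Unit 2A 0.3475; Unit PH2 0.3223; Unit 5A 0.3302.
Unrounded shares: Unit 2A 3,144.95; Unit PH2 2,916.38; Unit 5A 2,988.66.
At nearest $50: Unit 2A $3,150; Unit PH2 $2,900; Unit 5A $3,000. Sum = $9,050.
No rounding difference to absorb.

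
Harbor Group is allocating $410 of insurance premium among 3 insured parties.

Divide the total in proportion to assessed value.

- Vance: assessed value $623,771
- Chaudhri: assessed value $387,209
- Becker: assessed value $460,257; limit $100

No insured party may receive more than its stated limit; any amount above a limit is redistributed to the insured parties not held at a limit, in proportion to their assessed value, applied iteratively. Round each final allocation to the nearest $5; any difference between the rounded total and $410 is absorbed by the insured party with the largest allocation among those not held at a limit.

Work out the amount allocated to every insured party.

Vance: $190; Chaudhri: $120; Becker: $100

Assessed value total: 1,471,237.
Unconstrained shares: Vance 173.83; Chaudhri 107.91; Becker 128.26.
Capped: Becker ($100); remaining pool $310 reallocated over remaining assessed value 1,010,980.
Redistributed shares: Vance 191.27 → $190; Chaudhri 118.73 → $120.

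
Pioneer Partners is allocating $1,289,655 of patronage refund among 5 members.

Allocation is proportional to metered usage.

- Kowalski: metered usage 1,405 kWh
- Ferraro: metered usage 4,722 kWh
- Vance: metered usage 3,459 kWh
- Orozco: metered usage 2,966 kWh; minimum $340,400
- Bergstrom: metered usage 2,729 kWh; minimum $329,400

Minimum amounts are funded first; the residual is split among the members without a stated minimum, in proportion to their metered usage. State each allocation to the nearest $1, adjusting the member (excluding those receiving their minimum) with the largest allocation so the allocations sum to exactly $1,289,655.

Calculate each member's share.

Fund the minimums — Orozco $340,400; Bergstrom $329,400. Residual $619,855.
Residual split over remaining metered usage 9,586: Kowalski 90,850.85 → $90,851; Ferraro 305,336.46 → $305,336; Vance 223,667.69 → $223,668.

Kowalski: $90,851; Ferraro: $305,336; Vance: $223,668; Orozco: $340,400; Bergstrom: $329,400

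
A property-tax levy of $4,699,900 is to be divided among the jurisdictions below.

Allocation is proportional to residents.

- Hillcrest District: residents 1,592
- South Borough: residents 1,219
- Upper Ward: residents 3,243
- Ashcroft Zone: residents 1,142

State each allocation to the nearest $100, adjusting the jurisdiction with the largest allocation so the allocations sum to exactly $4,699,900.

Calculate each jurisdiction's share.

Combined residents = 7,196.
Raw shares: Hillcrest District 1,592/7,196 × $4,699,900 = 1,039,777.77; South Borough 1,219/7,196 × $4,699,900 = 796,161.49; Upper Ward 3,243/7,196 × $4,699,900 = 2,118,090.01; Ashcroft Zone 1,142/7,196 × $4,699,900 = 745,870.73.
Rounded to nearest $100: Hillcrest District $1,039,800; South Borough $796,200; Upper Ward $2,118,100; Ashcroft Zone $745,900. Sum = $4,700,000.
Difference $4,699,900 − $4,700,000 = −$100 applied to largest allocation (Upper Ward): Upper Ward becomes $2,118,000.

Hillcrest District: $1,039,800; South Borough: $796,200; Upper Ward: $2,118,000; Ashcroft Zone: $745,900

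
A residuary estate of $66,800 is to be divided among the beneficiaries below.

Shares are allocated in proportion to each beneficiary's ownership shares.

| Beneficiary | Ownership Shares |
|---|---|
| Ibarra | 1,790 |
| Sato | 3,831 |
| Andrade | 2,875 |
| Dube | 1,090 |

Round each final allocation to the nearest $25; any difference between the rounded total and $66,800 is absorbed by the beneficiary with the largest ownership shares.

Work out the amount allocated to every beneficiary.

Ibarra: $12,475 | Sato: $26,700 | Andrade: $20,025 | Dube: $7,600

Total ownership shares = 1,790 + 3,831 + 2,875 + 1,090 = 9,586.
Raw shares: Ibarra 12,473.61; Sato 26,696.31; Andrade 20,034.43; Dube 7,595.66.
Rounded to nearest $25: Ibarra $12,475; Sato $26,700; Andrade $20,025; Dube $7,600. Sum = $66,800.
Sum already equals the total — no adjustment.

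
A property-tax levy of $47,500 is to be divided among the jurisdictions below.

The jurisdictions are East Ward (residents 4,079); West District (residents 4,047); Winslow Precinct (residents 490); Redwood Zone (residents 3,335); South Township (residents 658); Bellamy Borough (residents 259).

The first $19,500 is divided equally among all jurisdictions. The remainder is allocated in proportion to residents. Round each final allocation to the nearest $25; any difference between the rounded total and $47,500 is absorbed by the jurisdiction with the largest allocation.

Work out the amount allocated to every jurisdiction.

East Ward: $12,125 · West District: $12,050 · Winslow Precinct: $4,325 · Redwood Zone: $10,500 · South Township: $4,675 · Bellamy Borough: $3,825

First tranche $19,500 split equally: $3,250 each.
Remainder $28,000 by residents (total 12,868): East Ward 8,875.66 → $8,875; West District 8,806.03 → $8,800; Winslow Precinct 1,066.21 → $1,075; Redwood Zone 7,256.76 → $7,250; South Township 1,431.77 → $1,425; Bellamy Borough 563.57 → $575.
Totals: East Ward $3,250 + $8,875 = $12,125; West District $3,250 + $8,800 = $12,050; Winslow Precinct $3,250 + $1,075 = $4,325; Redwood Zone $3,250 + $7,250 = $10,500; South Township $3,250 + $1,425 = $4,675; Bellamy Borough $3,250 + $575 = $3,825.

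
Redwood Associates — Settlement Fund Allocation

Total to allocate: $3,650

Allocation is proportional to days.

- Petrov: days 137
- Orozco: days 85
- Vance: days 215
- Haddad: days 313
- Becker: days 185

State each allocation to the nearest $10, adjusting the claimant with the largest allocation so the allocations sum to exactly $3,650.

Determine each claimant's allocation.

Petrov: $530 | Orozco: $330 | Vance: $840 | Haddad: $1,230 | Becker: $720

Sum of days: 935.
Raw shares: Petrov 137/935 × $3,650 = 534.81; Orozco 85/935 × $3,650 = 331.82; Vance 215/935 × $3,650 = 839.30; Haddad 313/935 × $3,650 = 1,221.87; Becker 185/935 × $3,650 = 722.19.
Rounded to nearest $10: Petrov $530; Orozco $330; Vance $840; Haddad $1,220; Becker $720. Sum = $3,640.
Difference $3,650 − $3,640 = +$10 applied to largest allocation (Haddad): Haddad becomes $1,230.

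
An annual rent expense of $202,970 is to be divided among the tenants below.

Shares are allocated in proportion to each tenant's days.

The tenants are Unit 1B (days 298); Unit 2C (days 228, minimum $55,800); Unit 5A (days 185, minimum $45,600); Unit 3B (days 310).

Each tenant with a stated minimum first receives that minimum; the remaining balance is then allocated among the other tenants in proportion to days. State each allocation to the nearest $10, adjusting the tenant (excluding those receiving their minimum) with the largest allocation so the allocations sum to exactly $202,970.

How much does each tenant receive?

Minimums first: Unit 2C $55,800; Unit 5A $45,600. Residual $101,570.
Residual split over remaining days 608: Unit 1B 49,782.66 → $49,780; Unit 3B 51,787.34 → $51,790.

Unit 1B: $49,780 | Unit 2C: $55,800 | Unit 5A: $45,600 | Unit 3B: $51,790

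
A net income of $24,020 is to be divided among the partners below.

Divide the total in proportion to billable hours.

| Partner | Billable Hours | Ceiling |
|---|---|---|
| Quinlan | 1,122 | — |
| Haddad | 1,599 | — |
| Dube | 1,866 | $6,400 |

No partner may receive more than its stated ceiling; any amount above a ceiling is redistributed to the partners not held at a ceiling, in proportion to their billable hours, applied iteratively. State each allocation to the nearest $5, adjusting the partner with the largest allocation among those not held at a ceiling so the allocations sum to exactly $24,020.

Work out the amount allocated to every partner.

Quinlan: $7,265 · Haddad: $10,355 · Dube: $6,400

Total billable hours = 4,587.
Pro-rata shares before constraints: Quinlan 5,875.40; Haddad 8,373.22; Dube 9,771.38.
Cap binds for Dube ($6,400); residual $17,620 reallocated over remaining billable hours 2,721.
Redistributed shares: Quinlan 7,265.58 → $7,265; Haddad 10,354.42 → $10,355.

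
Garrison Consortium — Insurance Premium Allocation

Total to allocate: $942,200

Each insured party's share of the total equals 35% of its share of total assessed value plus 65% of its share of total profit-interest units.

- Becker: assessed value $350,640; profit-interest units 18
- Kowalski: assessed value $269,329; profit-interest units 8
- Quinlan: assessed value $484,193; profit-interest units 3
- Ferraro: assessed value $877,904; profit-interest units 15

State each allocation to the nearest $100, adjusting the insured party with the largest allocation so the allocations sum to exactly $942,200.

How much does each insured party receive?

Becker: $308,900; Kowalski: $156,200; Quinlan: $122,300; Ferraro: $354,800

Totals — assessed value 1,982,066, profit-interest units 44.
Blended shares (35% assessed value + 65% profit-interest units): Becker 0.3278; Kowalski 0.1657; Quinlan 0.1298; Ferraro 0.3766.
Proportional shares: Becker 308,877.94; Kowalski 156,161.03; Quinlan 122,315.12; Ferraro 354,845.90.
After rounding ($100): Becker $308,900; Kowalski $156,200; Quinlan $122,300; Ferraro $354,800. Sum = $942,200.
Rounded total matches; no reconciliation needed.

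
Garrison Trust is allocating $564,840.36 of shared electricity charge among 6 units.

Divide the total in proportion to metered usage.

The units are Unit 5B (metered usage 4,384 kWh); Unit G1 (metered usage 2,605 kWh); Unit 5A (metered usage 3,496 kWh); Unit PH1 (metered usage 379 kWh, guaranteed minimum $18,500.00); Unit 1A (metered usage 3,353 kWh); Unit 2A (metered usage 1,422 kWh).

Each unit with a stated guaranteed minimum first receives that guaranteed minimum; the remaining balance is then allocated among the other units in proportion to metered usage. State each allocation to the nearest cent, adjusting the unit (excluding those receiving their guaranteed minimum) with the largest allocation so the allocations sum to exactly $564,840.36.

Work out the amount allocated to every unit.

Guaranteed amounts: Unit PH1 $18,500.00. Balance $546,340.36.
Balance split over remaining metered usage 15,260: Unit 5B 156,956.4966 → $156,956.50; Unit G1 93,264.5241 → $93,264.52; Unit 5A 125,164.2135 → $125,164.21; Unit 1A 120,044.5103 → $120,044.51; Unit 2A 50,910.6155 → $50,910.62.

Unit 5B: $156,956.50; Unit G1: $93,264.52; Unit 5A: $125,164.21; Unit PH1: $18,500.00; Unit 1A: $120,044.51; Unit 2A: $50,910.62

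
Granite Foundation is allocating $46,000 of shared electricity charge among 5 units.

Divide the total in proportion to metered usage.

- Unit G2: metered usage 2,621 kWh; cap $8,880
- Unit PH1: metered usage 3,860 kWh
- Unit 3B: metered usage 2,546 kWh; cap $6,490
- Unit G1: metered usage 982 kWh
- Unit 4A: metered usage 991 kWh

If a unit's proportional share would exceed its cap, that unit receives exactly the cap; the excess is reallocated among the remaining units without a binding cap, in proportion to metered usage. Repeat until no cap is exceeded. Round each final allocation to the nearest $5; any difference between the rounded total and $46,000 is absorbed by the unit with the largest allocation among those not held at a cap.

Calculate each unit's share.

Sum of metered usage: 11,000.
Unconstrained shares: Unit G2 10,960.55; Unit PH1 16,141.82; Unit 3B 10,646.91; Unit G1 4,106.55; Unit 4A 4,144.18.
Held at cap: Unit G2 ($8,880), Unit 3B ($6,490); balance $30,630 reallocated over remaining metered usage 5,833.
Shares after redistribution: Unit PH1 20,269.47 → $20,270; Unit G1 5,156.64 → $5,155; Unit 4A 5,203.90 → $5,205.

Unit G2: $8,880 · Unit PH1: $20,270 · Unit 3B: $6,490 · Unit G1: $5,155 · Unit 4A: $5,205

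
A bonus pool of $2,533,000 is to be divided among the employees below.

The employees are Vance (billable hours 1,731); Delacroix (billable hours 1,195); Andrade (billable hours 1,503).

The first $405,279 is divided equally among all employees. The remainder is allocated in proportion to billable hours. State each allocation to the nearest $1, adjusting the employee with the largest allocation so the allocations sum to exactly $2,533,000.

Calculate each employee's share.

Vance: $966,677 | Delacroix: $709,179 | Andrade: $857,144

First tranche $405,279 split equally: $135,093 each.
Remainder $2,127,721 by billable hours (total 4,429): Vance 831,583.89 → $831,584; Delacroix 574,085.93 → $574,086; Andrade 722,051.18 → $722,051.
Totals: Vance $135,093 + $831,584 = $966,677; Delacroix $135,093 + $574,086 = $709,179; Andrade $135,093 + $722,051 = $857,144.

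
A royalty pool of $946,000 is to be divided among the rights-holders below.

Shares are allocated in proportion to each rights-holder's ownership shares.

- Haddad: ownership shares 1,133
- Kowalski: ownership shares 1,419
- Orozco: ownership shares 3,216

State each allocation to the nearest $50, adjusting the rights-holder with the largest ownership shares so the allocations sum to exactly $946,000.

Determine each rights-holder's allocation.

Haddad: $185,800 | Kowalski: $232,750 | Orozco: $527,450

Total ownership shares = 1,133 + 1,419 + 3,216 = 5,768.
Unrounded shares: Haddad 185,821.43; Kowalski 232,727.81; Orozco 527,450.76.
Rounded to nearest $50: Haddad $185,800; Kowalski $232,750; Orozco $527,450. Sum = $946,000.
Sum already equals the total — no adjustment.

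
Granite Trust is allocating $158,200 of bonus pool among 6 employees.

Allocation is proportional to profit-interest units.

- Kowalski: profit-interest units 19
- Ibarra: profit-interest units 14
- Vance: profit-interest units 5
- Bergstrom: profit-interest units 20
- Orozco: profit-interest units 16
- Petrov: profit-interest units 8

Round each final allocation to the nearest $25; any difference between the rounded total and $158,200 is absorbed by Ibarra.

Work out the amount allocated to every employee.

Kowalski: $36,650; Ibarra: $27,025; Vance: $9,650; Bergstrom: $38,575; Orozco: $30,875; Petrov: $15,425

Profit-interest units total: 82.
Unrounded shares: Kowalski 19/82 × $158,200 = 36,656.10; Ibarra 14/82 × $158,200 = 27,009.76; Vance 5/82 × $158,200 = 9,646.34; Bergstrom 20/82 × $158,200 = 38,585.37; Orozco 16/82 × $158,200 = 30,868.29; Petrov 8/82 × $158,200 = 15,434.15.
After rounding ($25): Kowalski $36,650; Ibarra $27,000; Vance $9,650; Bergstrom $38,575; Orozco $30,875; Petrov $15,425. Sum = $158,175.
Difference $158,200 − $158,175 = +$25 applied to Ibarra: Ibarra becomes $27,025.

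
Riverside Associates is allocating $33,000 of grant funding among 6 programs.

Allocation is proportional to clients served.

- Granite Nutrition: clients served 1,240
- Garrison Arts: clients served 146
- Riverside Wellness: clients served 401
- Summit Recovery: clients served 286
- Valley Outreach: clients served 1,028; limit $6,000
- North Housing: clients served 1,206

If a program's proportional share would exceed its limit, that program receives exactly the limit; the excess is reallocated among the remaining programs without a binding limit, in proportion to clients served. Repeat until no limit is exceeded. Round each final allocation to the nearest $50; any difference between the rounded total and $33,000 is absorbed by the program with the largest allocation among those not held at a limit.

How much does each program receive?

Granite Nutrition: $10,200 | Garrison Arts: $1,200 | Riverside Wellness: $3,300 | Summit Recovery: $2,350 | Valley Outreach: $6,000 | North Housing: $9,950

Clients served total: 4,307.
Unconstrained shares: Granite Nutrition 9,500.81; Garrison Arts 1,118.64; Riverside Wellness 3,072.44; Summit Recovery 2,191.32; Valley Outreach 7,876.48; North Housing 9,240.31.
Held at cap: Valley Outreach ($6,000); balance $27,000 reallocated over remaining clients served 3,279.
Shares after redistribution: Granite Nutrition 10,210.43 → $10,200; Garrison Arts 1,202.20 → $1,200; Riverside Wellness 3,301.92 → $3,300; Summit Recovery 2,354.99 → $2,350; North Housing 9,930.47 → $9,950.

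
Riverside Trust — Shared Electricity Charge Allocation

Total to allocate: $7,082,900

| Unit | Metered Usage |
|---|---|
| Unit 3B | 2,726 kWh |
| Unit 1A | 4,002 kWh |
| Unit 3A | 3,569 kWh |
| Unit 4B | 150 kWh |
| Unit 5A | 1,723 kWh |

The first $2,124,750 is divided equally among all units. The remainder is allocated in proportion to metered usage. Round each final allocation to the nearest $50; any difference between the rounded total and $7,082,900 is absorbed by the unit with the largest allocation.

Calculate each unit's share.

First tranche $2,124,750 split equally: $424,950 each.
Remainder $4,958,150 by metered usage (total 12,170): Unit 3B 1,110,593.01 → $1,110,600; Unit 1A 1,630,445.05 → $1,630,450; Unit 3A 1,454,037.58 → $1,454,050; Unit 4B 61,111.13 → $61,100; Unit 5A 701,963.23 → $701,950.
Totals: Unit 3B $424,950 + $1,110,600 = $1,535,550; Unit 1A $424,950 + $1,630,450 = $2,055,400; Unit 3A $424,950 + $1,454,050 = $1,879,000; Unit 4B $424,950 + $61,100 = $486,050; Unit 5A $424,950 + $701,950 = $1,126,900.

Unit 3B: $1,535,550 · Unit 1A: $2,055,400 · Unit 3A: $1,879,000 · Unit 4B: $486,050 · Unit 5A: $1,126,900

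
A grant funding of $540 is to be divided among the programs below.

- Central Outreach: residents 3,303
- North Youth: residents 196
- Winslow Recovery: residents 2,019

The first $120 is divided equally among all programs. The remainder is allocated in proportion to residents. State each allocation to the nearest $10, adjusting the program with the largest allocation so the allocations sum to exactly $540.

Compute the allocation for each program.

$120 shared equally gives $40 per program.
Remainder $420 by residents (total 5,518): Central Outreach 251.41 → $250; North Youth 14.92 → $10; Winslow Recovery 153.68 → $150.
Rounding difference +$10 on remainder applied to Central Outreach.
Totals: Central Outreach $40 + $260 = $300; North Youth $40 + $10 = $50; Winslow Recovery $40 + $150 = $190.

Central Outreach: $300; North Youth: $50; Winslow Recovery: $190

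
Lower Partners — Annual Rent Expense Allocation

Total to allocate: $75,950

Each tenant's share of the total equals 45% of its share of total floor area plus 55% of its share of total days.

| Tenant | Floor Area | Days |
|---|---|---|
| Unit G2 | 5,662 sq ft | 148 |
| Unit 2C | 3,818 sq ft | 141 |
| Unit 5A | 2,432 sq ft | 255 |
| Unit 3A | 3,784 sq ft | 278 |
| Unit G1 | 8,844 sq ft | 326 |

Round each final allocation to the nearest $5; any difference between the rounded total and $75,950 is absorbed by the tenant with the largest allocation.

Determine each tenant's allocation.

Unit G2: $13,270 | Unit 2C: $10,450 | Unit 5A: $12,665 | Unit 3A: $15,385 | Unit G1: $24,180

Totals — floor area 24,540, days 1,148.
Blended shares (45% floor area + 55% days): Unit G2 0.1747; Unit 2C 0.1376; Unit 5A 0.1668; Unit 3A 0.2026; Unit G1 0.3184.
Raw shares: Unit G2 13,270.92; Unit 2C 10,448.02; Unit 5A 12,665.84; Unit 3A 15,385.72; Unit G1 24,179.50.
At nearest $5: Unit G2 $13,270; Unit 2C $10,450; Unit 5A $12,665; Unit 3A $15,385; Unit G1 $24,180. Sum = $75,950.
Sum already equals the total — no adjustment.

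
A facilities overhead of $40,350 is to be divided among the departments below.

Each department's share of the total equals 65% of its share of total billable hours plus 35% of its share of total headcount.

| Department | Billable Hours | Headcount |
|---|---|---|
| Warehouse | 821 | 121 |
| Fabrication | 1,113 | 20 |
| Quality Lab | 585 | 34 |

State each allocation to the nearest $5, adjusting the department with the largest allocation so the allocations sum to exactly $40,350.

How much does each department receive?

Billable hours total 2,519; headcount total 175.
Blended shares (65% billable hours + 35% headcount): Warehouse 0.4538; Fabrication 0.3272; Quality Lab 0.2190.
Pro-rata amounts: Warehouse 18,312.85; Fabrication 13,202.41; Quality Lab 8,834.74.
At nearest $5: Warehouse $18,315; Fabrication $13,200; Quality Lab $8,835. Sum = $40,350.
Rounded total matches; no reconciliation needed.

Warehouse: $18,315 | Fabrication: $13,200 | Quality Lab: $8,835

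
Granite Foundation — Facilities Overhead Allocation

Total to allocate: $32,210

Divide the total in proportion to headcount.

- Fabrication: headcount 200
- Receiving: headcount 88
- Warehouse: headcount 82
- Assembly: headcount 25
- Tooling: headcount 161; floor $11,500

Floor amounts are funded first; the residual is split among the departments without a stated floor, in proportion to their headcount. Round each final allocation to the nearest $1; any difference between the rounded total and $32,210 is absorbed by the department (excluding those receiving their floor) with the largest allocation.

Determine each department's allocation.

Fund the minimums — Tooling $11,500. Remaining pool $20,710.
Remaining pool split over remaining headcount 395: Fabrication 10,486.08 → $10,486; Receiving 4,613.87 → $4,614; Warehouse 4,299.29 → $4,299; Assembly 1,310.76 → $1,311.

Fabrication: $10,486 · Receiving: $4,614 · Warehouse: $4,299 · Assembly: $1,311 · Tooling: $11,500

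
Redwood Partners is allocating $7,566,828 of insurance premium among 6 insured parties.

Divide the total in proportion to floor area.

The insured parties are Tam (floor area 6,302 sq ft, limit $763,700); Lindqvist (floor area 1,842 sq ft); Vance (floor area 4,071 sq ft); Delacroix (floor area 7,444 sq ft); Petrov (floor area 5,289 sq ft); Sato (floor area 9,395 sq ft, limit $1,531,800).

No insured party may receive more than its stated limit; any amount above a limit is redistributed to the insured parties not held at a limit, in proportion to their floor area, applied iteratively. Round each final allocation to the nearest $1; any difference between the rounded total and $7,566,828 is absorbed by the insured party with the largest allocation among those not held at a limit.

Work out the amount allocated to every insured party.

Total floor area = 34,343.
Proportional shares (ignoring caps): Tam 1,388,526.05; Lindqvist 405,849.73; Vance 896,967.56; Delacroix 1,640,144.07; Petrov 1,165,330.73; Sato 2,070,009.87.
Capped: Tam ($763,700), Sato ($1,531,800); remaining pool $5,271,328 reallocated over remaining floor area 18,646.
Remaining shares: Lindqvist 520,743.65 → $520,744; Vance 1,150,894.36 → $1,150,894; Delacroix 2,104,460.24 → $2,104,460; Petrov 1,495,229.74 → $1,495,230.

Tam: $763,700 | Lindqvist: $520,744 | Vance: $1,150,894 | Delacroix: $2,104,460 | Petrov: $1,495,230 | Sato: $1,531,800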